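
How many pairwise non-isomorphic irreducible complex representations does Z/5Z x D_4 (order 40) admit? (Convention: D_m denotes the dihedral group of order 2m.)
25

Proof sketch: The number of irreducible complex representations of a finite group equals its number of conjugacy classes. For a direct product, #classes(G x H) = #classes(G) * #classes(H). Z/5Z has 5 classes (abelian), D_4 has 5 classes, so 5 * 5 = 25, so Z/5Z x D_4 (order 40) has exactly 25 irreducible complex representations.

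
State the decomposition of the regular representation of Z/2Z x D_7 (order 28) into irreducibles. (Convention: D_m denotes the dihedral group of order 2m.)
Each irreducible V_i of dimension d_i appears with multiplicity d_i, i.e. rho_reg = (direct sum over all irreducibles V_i) d_i V_i. The irreducible dimensions for Z/2Z x D_7 are 1, 1, 1, 1, 2, 2, 2, 2, 2, 2: 4 irreducibles of dimension 1, each with multiplicity 1; 6 irreducibles of dimension 2, each with multiplicity 2. Total dimension 4*1*1 + 6*2*2 = 28 = |G|.

General theorem: in the regular representation of a finite group G, each irreducible appears with multiplicity equal to its dimension. Check: dim(rho_reg) = sum d_i^2 = 1 + 1 + 1 + 1 + 4 + 4 + 4 + 4 + 4 + 4 = 28 = |G|.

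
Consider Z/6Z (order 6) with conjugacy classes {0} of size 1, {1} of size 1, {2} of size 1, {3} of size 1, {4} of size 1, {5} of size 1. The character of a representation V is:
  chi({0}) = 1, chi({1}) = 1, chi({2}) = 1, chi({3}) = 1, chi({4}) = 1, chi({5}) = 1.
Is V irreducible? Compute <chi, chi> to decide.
Irreducible: <chi, chi> = 1.

Argument: <chi, chi> = (1/|G|) sum_C |C| * |chi(C)|^2 = (1/6)[1*|1|^2 + 1*|1|^2 + 1*|1|^2 + 1*|1|^2 + 1*|1|^2 + 1*|1|^2]
  = (1/6)[(1) + (1) + (1) + (1) + (1) + (1)] = 6/6 = 1.
(Exp terms are combined using exp(i*s)*conj(exp(i*t)) = exp(i*(s-t)), and sums of them are collapsed using the identity that for every m > 1 the m distinct m-th roots of unity sum to 0, e.g. 1 + exp(2*I*pi/3) + exp(-2*I*pi/3) = 0.)
A character is irreducible iff <chi, chi> = 1, so this representation is irreducible.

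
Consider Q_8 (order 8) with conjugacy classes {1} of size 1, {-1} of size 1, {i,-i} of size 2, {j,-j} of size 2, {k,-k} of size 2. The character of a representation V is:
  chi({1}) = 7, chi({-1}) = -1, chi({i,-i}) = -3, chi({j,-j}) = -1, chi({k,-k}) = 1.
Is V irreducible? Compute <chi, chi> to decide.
Not irreducible (reducible): <chi, chi> = 9 > 1.

Reasoning: <chi, chi> = (1/|G|) sum_C |C| * |chi(C)|^2 = (1/8)[1*|7|^2 + 1*|-1|^2 + 2*|-3|^2 + 2*|-1|^2 + 2*|1|^2]
  = (1/8)[(49) + (1) + (18) + (2) + (2)] = 72/8 = 9.
A character is irreducible iff <chi, chi> = 1, so this representation is reducible.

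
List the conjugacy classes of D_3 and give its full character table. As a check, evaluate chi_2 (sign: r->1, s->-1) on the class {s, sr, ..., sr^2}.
Conjugacy classes: {e} of size 1, {r^1, r^2} of size 2, {s, sr, ..., sr^2} of size 3.
Character table:
  irrep \ class              {e} (size 1)  {r^1, r^2} (size 2)  {s, sr, ..., sr^2} (size 3)
  chi_1 (triv)               1             1                    1                          
  chi_2 (sign: r->1, s->-1)  1             1                    -1                         
  chi_3 (2d, j=1)            2             -1                   0                          

Spot check: chi_2 (sign: r->1, s->-1) on {s, sr, ..., sr^2} = -1.

Derivation: D_3 has order 2*3 = 6 with 3 conjugacy classes, hence 3 irreducibles. Sum of squared dims 1 + 1 + 4 = 6 = |G|. Linear characters come from the abelianisation; the 2-dimensional irreps have character r^k -> 2*cos(2*pi*j*k/3), reflections -> 0.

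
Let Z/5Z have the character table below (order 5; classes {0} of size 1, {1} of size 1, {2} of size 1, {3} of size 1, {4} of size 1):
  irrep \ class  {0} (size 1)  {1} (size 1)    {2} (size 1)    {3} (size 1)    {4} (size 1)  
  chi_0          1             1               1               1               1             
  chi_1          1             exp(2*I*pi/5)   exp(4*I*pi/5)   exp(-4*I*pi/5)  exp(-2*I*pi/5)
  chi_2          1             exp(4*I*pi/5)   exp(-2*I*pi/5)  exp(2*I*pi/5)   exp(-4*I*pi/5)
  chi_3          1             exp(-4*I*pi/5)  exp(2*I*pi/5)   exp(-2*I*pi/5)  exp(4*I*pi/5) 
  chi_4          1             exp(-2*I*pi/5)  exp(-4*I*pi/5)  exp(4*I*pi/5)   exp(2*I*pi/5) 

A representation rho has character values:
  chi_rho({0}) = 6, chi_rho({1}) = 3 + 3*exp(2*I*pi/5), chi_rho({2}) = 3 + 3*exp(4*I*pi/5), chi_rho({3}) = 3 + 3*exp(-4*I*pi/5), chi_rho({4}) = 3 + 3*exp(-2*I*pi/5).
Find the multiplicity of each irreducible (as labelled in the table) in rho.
Multiplicities: chi_0: 3, chi_1: 3, chi_2: 0, chi_3: 0, chi_4: 0.

Derivation: Use <chi_rho, chi> = (1/|G|) sum_C |C| * chi_rho(C) * conj(chi(C)) with |G| = 5 for each irreducible chi in the table:
  <chi_rho, chi_0> = (1/5)[1*(6)*conj(1) + 1*(3 + 3*exp(2*I*pi/5))*conj(1) + 1*(3 + 3*exp(4*I*pi/5))*conj(1) + 1*(3 + 3*exp(-4*I*pi/5))*conj(1) + 1*(3 + 3*exp(-2*I*pi/5))*conj(1)]
      = (1/5)[(6) + (3 + 3*exp(2*I*pi/5)) + (3 + 3*exp(4*I*pi/5)) + (3 + 3*exp(-4*I*pi/5)) + (3 + 3*exp(-2*I*pi/5))] = 15/5 = 3
  <chi_rho, chi_1> = (1/5)[1*(6)*conj(1) + 1*(3 + 3*exp(2*I*pi/5))*conj(exp(2*I*pi/5)) + 1*(3 + 3*exp(4*I*pi/5))*conj(exp(4*I*pi/5)) + 1*(3 + 3*exp(-4*I*pi/5))*conj(exp(-4*I*pi/5)) + 1*(3 + 3*exp(-2*I*pi/5))*conj(exp(-2*I*pi/5))]
      = (1/5)[(6) + (3 + 3*exp(-2*I*pi/5)) + (3 + 3*exp(-4*I*pi/5)) + (3 + 3*exp(4*I*pi/5)) + (3 + 3*exp(2*I*pi/5))] = 15/5 = 3
  <chi_rho, chi_2> = (1/5)[1*(6)*conj(1) + 1*(3 + 3*exp(2*I*pi/5))*conj(exp(4*I*pi/5)) + 1*(3 + 3*exp(4*I*pi/5))*conj(exp(-2*I*pi/5)) + 1*(3 + 3*exp(-4*I*pi/5))*conj(exp(2*I*pi/5)) + 1*(3 + 3*exp(-2*I*pi/5))*conj(exp(-4*I*pi/5))]
      = (1/5)[(6) + (3*exp(-2*I*pi/5) + 3*exp(-4*I*pi/5)) + (3*exp(-4*I*pi/5) + 3*exp(2*I*pi/5)) + (3*exp(-2*I*pi/5) + 3*exp(4*I*pi/5)) + (3*exp(4*I*pi/5) + 3*exp(2*I*pi/5))] = 0/5 = 0
  <chi_rho, chi_3> = (1/5)[1*(6)*conj(1) + 1*(3 + 3*exp(2*I*pi/5))*conj(exp(-4*I*pi/5)) + 1*(3 + 3*exp(4*I*pi/5))*conj(exp(2*I*pi/5)) + 1*(3 + 3*exp(-4*I*pi/5))*conj(exp(-2*I*pi/5)) + 1*(3 + 3*exp(-2*I*pi/5))*conj(exp(4*I*pi/5))]
      = (1/5)[(6) + (3*exp(-4*I*pi/5) + 3*exp(4*I*pi/5)) + (3*exp(-2*I*pi/5) + 3*exp(2*I*pi/5)) + (3*exp(-2*I*pi/5) + 3*exp(2*I*pi/5)) + (3*exp(-4*I*pi/5) + 3*exp(4*I*pi/5))] = 0/5 = 0
  <chi_rho, chi_4> = (1/5)[1*(6)*conj(1) + 1*(3 + 3*exp(2*I*pi/5))*conj(exp(-2*I*pi/5)) + 1*(3 + 3*exp(4*I*pi/5))*conj(exp(-4*I*pi/5)) + 1*(3 + 3*exp(-4*I*pi/5))*conj(exp(4*I*pi/5)) + 1*(3 + 3*exp(-2*I*pi/5))*conj(exp(2*I*pi/5))]
      = (1/5)[(6) + (3*exp(4*I*pi/5) + 3*exp(2*I*pi/5)) + (3*exp(-2*I*pi/5) + 3*exp(4*I*pi/5)) + (3*exp(-4*I*pi/5) + 3*exp(2*I*pi/5)) + (3*exp(-2*I*pi/5) + 3*exp(-4*I*pi/5))] = 0/5 = 0
(Exp terms are combined using exp(i*s)*conj(exp(i*t)) = exp(i*(s-t)), and sums of them are collapsed using the identity that for every m > 1 the m distinct m-th roots of unity sum to 0, e.g. 1 + exp(2*I*pi/3) + exp(-2*I*pi/3) = 0.)
Dimension check: dim(rho) = sum (mult * dim) = 3*1 + 3*1 + 0*1 + 0*1 + 0*1 = 6 = chi_rho(e) = 6.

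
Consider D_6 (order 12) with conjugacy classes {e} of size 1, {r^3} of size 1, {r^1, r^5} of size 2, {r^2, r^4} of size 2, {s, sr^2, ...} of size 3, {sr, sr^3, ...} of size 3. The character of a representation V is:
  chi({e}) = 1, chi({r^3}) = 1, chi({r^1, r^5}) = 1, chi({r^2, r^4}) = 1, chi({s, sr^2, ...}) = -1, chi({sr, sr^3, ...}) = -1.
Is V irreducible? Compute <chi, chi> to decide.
Irreducible: <chi, chi> = 1.

Solution. <chi, chi> = (1/|G|) sum_C |C| * |chi(C)|^2 = (1/12)[1*|1|^2 + 1*|1|^2 + 2*|1|^2 + 2*|1|^2 + 3*|-1|^2 + 3*|-1|^2]
  = (1/12)[(1) + (1) + (2) + (2) + (3) + (3)] = 12/12 = 1.
A character is irreducible iff <chi, chi> = 1, so this representation is irreducible.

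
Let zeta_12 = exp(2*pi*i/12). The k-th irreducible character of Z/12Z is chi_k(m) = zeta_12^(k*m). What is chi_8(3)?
chi_8(3) = zeta_12^24 = 1

Working: chi_8(3) = zeta_12^(8*3) = zeta_12^24. Since zeta_12^12 = 1, this equals zeta_12^0 = exp(2*pi*i*0/12) = 1.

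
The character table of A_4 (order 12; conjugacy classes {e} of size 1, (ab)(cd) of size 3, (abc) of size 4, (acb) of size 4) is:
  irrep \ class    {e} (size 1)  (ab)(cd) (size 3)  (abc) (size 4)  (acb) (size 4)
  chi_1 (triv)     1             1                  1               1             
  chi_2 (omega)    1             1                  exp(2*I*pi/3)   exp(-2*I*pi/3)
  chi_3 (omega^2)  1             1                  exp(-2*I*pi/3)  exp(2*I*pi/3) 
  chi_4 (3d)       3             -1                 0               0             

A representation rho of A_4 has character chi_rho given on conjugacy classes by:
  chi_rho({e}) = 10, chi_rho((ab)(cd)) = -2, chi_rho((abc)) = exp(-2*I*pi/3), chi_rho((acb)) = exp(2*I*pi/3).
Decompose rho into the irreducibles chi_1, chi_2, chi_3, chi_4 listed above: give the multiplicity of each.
Multiplicities: chi_1: 0, chi_2: 0, chi_3: 1, chi_4: 3.

Why: Use <chi_rho, chi> = (1/|G|) sum_C |C| * chi_rho(C) * conj(chi(C)) with |G| = 12 for each irreducible chi in the table:
  <chi_rho, chi_1> = (1/12)[1*(10)*conj(1) + 3*(-2)*conj(1) + 4*(exp(-2*I*pi/3))*conj(1) + 4*(exp(2*I*pi/3))*conj(1)]
      = (1/12)[(10) + (-6) + (4*exp(-2*I*pi/3)) + (4*exp(2*I*pi/3))] = 0/12 = 0
  <chi_rho, chi_2> = (1/12)[1*(10)*conj(1) + 3*(-2)*conj(1) + 4*(exp(-2*I*pi/3))*conj(exp(2*I*pi/3)) + 4*(exp(2*I*pi/3))*conj(exp(-2*I*pi/3))]
      = (1/12)[(10) + (-6) + (4*exp(2*I*pi/3)) + (4*exp(-2*I*pi/3))] = 0/12 = 0
  <chi_rho, chi_3> = (1/12)[1*(10)*conj(1) + 3*(-2)*conj(1) + 4*(exp(-2*I*pi/3))*conj(exp(-2*I*pi/3)) + 4*(exp(2*I*pi/3))*conj(exp(2*I*pi/3))]
      = (1/12)[(10) + (-6) + (4) + (4)] = 12/12 = 1
  <chi_rho, chi_4> = (1/12)[1*(10)*conj(3) + 3*(-2)*conj(-1) + 4*(exp(-2*I*pi/3))*conj(0) + 4*(exp(2*I*pi/3))*conj(0)]
      = (1/12)[(30) + (6) + (0) + (0)] = 36/12 = 3
(Exp terms are combined using exp(i*s)*conj(exp(i*t)) = exp(i*(s-t)), and sums of them are collapsed using the identity that for every m > 1 the m distinct m-th roots of unity sum to 0, e.g. 1 + exp(2*I*pi/3) + exp(-2*I*pi/3) = 0.)
Dimension check: dim(rho) = sum (mult * dim) = 0*1 + 0*1 + 1*1 + 3*3 = 10 = chi_rho(e) = 10.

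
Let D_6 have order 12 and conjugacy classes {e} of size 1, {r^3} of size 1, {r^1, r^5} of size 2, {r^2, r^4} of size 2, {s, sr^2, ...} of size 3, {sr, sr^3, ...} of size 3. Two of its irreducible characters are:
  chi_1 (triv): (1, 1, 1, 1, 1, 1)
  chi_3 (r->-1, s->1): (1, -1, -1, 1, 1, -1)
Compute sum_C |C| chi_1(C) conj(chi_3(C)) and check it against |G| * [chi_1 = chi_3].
Sum = 0; so <chi_1, chi_3> = 0 (distinct irreducibles are orthogonal).

Compute term by term over conjugacy classes (|C| * chi_1(C) * conj(chi_3(C))):
  1*(1)*conj(1) + 1*(1)*conj(-1) + 2*(1)*conj(-1) + 2*(1)*conj(1) + 3*(1)*conj(1) + 3*(1)*conj(-1)
  = (1) + (-1) + (-2) + (2) + (3) + (-3)
  = 0.
Dividing by |G| = 12 gives 0/12 = 0, matching the row-orthogonality relation <chi_1, chi_3> = [chi_1 = chi_3].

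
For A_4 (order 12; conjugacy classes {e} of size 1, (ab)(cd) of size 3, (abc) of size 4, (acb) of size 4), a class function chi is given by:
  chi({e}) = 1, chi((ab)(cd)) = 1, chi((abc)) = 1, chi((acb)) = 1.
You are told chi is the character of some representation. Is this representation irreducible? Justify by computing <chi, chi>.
Irreducible: <chi, chi> = 1.

<chi, chi> = (1/|G|) sum_C |C| * |chi(C)|^2 = (1/12)[1*|1|^2 + 3*|1|^2 + 4*|1|^2 + 4*|1|^2]
  = (1/12)[(1) + (3) + (4) + (4)] = 12/12 = 1.
(Exp terms are combined using exp(i*s)*conj(exp(i*t)) = exp(i*(s-t)), and sums of them are collapsed using the identity that for every m > 1 the m distinct m-th roots of unity sum to 0, e.g. 1 + exp(2*I*pi/3) + exp(-2*I*pi/3) = 0.)
A character is irreducible iff <chi, chi> = 1, so this representation is irreducible.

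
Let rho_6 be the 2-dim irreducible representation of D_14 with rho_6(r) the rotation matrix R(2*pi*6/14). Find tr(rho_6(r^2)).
chi_{rho_6}(r^2) = 2*cos(2*pi*6*2/14) = 2*cos(2*pi/7)

Derivation: rho_6(r^2) is rotation by angle 2*pi*6*2/14, whose trace is 2*cos(2*pi*6*2/14) = 2*cos(2*pi/7).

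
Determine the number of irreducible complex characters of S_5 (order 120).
7

Proof sketch: The number of irreducible complex representations of a finite group equals its number of conjugacy classes. Conjugacy classes in S_5 correspond to cycle types, i.e. partitions of 5; there are p(5) = 7 of them, so S_5 (order 120) has exactly 7 irreducible complex representations.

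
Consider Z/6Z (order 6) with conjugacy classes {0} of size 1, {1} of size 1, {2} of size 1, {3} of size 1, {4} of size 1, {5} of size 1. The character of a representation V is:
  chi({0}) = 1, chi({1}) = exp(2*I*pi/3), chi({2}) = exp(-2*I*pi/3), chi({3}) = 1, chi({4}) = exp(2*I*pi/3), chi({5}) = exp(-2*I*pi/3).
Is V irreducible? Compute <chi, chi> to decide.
Irreducible: <chi, chi> = 1.

Justification: <chi, chi> = (1/|G|) sum_C |C| * |chi(C)|^2 = (1/6)[1*|1|^2 + 1*|exp(2*I*pi/3)|^2 + 1*|exp(-2*I*pi/3)|^2 + 1*|1|^2 + 1*|exp(2*I*pi/3)|^2 + 1*|exp(-2*I*pi/3)|^2]
  = (1/6)[(1) + (1) + (1) + (1) + (1) + (1)] = 6/6 = 1.
(Exp terms are combined using exp(i*s)*conj(exp(i*t)) = exp(i*(s-t)), and sums of them are collapsed using the identity that for every m > 1 the m distinct m-th roots of unity sum to 0, e.g. 1 + exp(2*I*pi/3) + exp(-2*I*pi/3) = 0.)
A character is irreducible iff <chi, chi> = 1, so this representation is irreducible.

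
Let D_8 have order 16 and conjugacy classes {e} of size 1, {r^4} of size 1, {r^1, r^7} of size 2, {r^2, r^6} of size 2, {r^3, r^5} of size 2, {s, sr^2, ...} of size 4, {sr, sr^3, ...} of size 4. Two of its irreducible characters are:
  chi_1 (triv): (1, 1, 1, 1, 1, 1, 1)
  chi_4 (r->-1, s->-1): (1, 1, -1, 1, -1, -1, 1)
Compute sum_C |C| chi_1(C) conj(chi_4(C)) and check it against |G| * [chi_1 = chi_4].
Sum = 0; so <chi_1, chi_4> = 0 (distinct irreducibles are orthogonal).

Details: Compute term by term over conjugacy classes (|C| * chi_1(C) * conj(chi_4(C))):
  1*(1)*conj(1) + 1*(1)*conj(1) + 2*(1)*conj(-1) + 2*(1)*conj(1) + 2*(1)*conj(-1) + 4*(1)*conj(-1) + 4*(1)*conj(1)
  = (1) + (1) + (-2) + (2) + (-2) + (-4) + (4)
  = 0.
Dividing by |G| = 16 gives 0/16 = 0, matching the row-orthogonality relation <chi_1, chi_4> = [chi_1 = chi_4].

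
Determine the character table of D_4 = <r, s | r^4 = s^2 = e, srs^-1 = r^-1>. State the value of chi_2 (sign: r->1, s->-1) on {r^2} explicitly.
Conjugacy classes: {e} of size 1, {r^2} of size 1, {r^1, r^3} of size 2, {s, sr^2, ...} of size 2, {sr, sr^3, ...} of size 2.
Character table:
  irrep \ class              {e} (size 1)  {r^2} (size 1)  {r^1, r^3} (size 2)  {s, sr^2, ...} (size 2)  {sr, sr^3, ...} (size 2)
  chi_1 (triv)               1             1               1                    1                        1                       
  chi_2 (sign: r->1, s->-1)  1             1               1                    -1                       -1                      
  chi_3 (r->-1, s->1)        1             1               -1                   1                        -1                      
  chi_4 (r->-1, s->-1)       1             1               -1                   -1                       1                       
  chi_5 (2d, j=1)            2             -2              0                    0                        0                       

Spot check: chi_2 (sign: r->1, s->-1) on {r^2} = 1.

Details: D_4 has order 2*4 = 8 with 5 conjugacy classes, hence 5 irreducibles. Sum of squared dims 1 + 1 + 1 + 1 + 4 = 8 = |G|. Linear characters come from the abelianisation; the 2-dimensional irreps have character r^k -> 2*cos(2*pi*j*k/4), reflections -> 0.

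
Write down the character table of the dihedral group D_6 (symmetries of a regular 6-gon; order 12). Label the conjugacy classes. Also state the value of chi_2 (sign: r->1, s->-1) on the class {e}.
Conjugacy classes: {e} of size 1, {r^3} of size 1, {r^1, r^5} of size 2, {r^2, r^4} of size 2, {s, sr^2, ...} of size 3, {sr, sr^3, ...} of size 3.
Character table:
  irrep \ class              {e} (size 1)  {r^3} (size 1)  {r^1, r^5} (size 2)  {r^2, r^4} (size 2)  {s, sr^2, ...} (size 3)  {sr, sr^3, ...} (size 3)
  chi_1 (triv)               1             1               1                    1                    1                        1                       
  chi_2 (sign: r->1, s->-1)  1             1               1                    1                    -1                       -1                      
  chi_3 (r->-1, s->1)        1             -1              -1                   1                    1                        -1                      
  chi_4 (r->-1, s->-1)       1             -1              -1                   1                    -1                       1                       
  chi_5 (2d, j=1)            2             -2              1                    -1                   0                        0                       
  chi_6 (2d, j=2)            2             2               -1                   -1                   0                        0                       

Spot check: chi_2 (sign: r->1, s->-1) on {e} = 1.

Reasoning: D_6 has order 2*6 = 12 with 6 conjugacy classes, hence 6 irreducibles. Sum of squared dims 1 + 1 + 1 + 1 + 4 + 4 = 12 = |G|. Linear characters come from the abelianisation; the 2-dimensional irreps have character r^k -> 2*cos(2*pi*j*k/6), reflections -> 0.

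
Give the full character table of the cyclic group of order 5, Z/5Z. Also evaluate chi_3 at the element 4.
Character table of Z/5Z (irreps indexed chi_0,...,chi_4 with chi_k(m) = zeta_5^(k*m), zeta_5 = exp(2*pi*i/5)):
  irrep \ class  {0} (size 1)  {1} (size 1)    {2} (size 1)    {3} (size 1)    {4} (size 1)  
  chi_0          1             1               1               1               1             
  chi_1          1             exp(2*I*pi/5)   exp(4*I*pi/5)   exp(-4*I*pi/5)  exp(-2*I*pi/5)
  chi_2          1             exp(4*I*pi/5)   exp(-2*I*pi/5)  exp(2*I*pi/5)   exp(-4*I*pi/5)
  chi_3          1             exp(-4*I*pi/5)  exp(2*I*pi/5)   exp(-2*I*pi/5)  exp(4*I*pi/5) 
  chi_4          1             exp(-2*I*pi/5)  exp(-4*I*pi/5)  exp(4*I*pi/5)   exp(2*I*pi/5) 

Spot check: chi_3(4) = zeta_5^(3*4) = zeta_5^12 = exp(4*I*pi/5).

Working: Z/5Z is abelian, so all 5 irreducible complex representations are 1-dimensional. They are given by chi_k(m) = zeta_5^(k*m) for k = 0,...,4. Row orthogonality: sum_m chi_k(m) conj(chi_l(m)) = 5 * [k = l].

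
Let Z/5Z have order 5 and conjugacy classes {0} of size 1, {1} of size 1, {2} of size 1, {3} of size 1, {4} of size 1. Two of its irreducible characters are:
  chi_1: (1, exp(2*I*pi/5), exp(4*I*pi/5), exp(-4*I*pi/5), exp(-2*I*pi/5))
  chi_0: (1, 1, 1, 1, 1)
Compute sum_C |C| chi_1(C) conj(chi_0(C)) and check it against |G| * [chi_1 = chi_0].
Sum = 0; so <chi_1, chi_0> = 0 (distinct irreducibles are orthogonal).

Working: Compute term by term over conjugacy classes (|C| * chi_1(C) * conj(chi_0(C))):
  1*(1)*conj(1) + 1*(exp(2*I*pi/5))*conj(1) + 1*(exp(4*I*pi/5))*conj(1) + 1*(exp(-4*I*pi/5))*conj(1) + 1*(exp(-2*I*pi/5))*conj(1)
  = (1) + (exp(2*I*pi/5)) + (exp(4*I*pi/5)) + (exp(-4*I*pi/5)) + (exp(-2*I*pi/5))
  = 0.
(Exp terms are combined using exp(i*s)*conj(exp(i*t)) = exp(i*(s-t)), and sums of them are collapsed using the identity that for every m > 1 the m distinct m-th roots of unity sum to 0, e.g. 1 + exp(2*I*pi/3) + exp(-2*I*pi/3) = 0.)
Dividing by |G| = 5 gives 0/5 = 0, matching the row-orthogonality relation <chi_1, chi_0> = [chi_1 = chi_0].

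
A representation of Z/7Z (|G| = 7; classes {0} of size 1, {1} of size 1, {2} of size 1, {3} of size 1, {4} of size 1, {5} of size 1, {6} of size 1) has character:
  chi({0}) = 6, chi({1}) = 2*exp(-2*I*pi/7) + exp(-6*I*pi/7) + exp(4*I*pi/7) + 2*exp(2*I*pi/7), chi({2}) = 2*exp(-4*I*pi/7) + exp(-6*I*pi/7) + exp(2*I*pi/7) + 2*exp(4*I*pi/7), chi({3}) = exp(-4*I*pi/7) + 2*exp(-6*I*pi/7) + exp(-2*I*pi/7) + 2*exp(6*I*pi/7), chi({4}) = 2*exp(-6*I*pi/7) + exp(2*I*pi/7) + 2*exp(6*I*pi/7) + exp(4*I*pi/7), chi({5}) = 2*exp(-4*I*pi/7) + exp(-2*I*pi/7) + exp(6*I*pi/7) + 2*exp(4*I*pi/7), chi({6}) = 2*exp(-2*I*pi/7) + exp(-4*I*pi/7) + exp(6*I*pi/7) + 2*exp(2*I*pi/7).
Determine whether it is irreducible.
Not irreducible (reducible): <chi, chi> = 10 > 1.

Reasoning: <chi, chi> = (1/|G|) sum_C |C| * |chi(C)|^2 = (1/7)[1*|6|^2 + 1*|2*exp(-2*I*pi/7) + exp(-6*I*pi/7) + exp(4*I*pi/7) + 2*exp(2*I*pi/7)|^2 + 1*|2*exp(-4*I*pi/7) + exp(-6*I*pi/7) + exp(2*I*pi/7) + 2*exp(4*I*pi/7)|^2 + 1*|exp(-4*I*pi/7) + 2*exp(-6*I*pi/7) + exp(-2*I*pi/7) + 2*exp(6*I*pi/7)|^2 + 1*|2*exp(-6*I*pi/7) + exp(2*I*pi/7) + 2*exp(6*I*pi/7) + exp(4*I*pi/7)|^2 + 1*|2*exp(-4*I*pi/7) + exp(-2*I*pi/7) + exp(6*I*pi/7) + 2*exp(4*I*pi/7)|^2 + 1*|2*exp(-2*I*pi/7) + exp(-4*I*pi/7) + exp(6*I*pi/7) + 2*exp(2*I*pi/7)|^2]
  = (1/7)[(36) + (10 + 7*exp(-4*I*pi/7) + 4*exp(-6*I*pi/7) + 2*exp(-2*I*pi/7) + 2*exp(2*I*pi/7) + 4*exp(6*I*pi/7) + 7*exp(4*I*pi/7)) + (10 + 4*exp(-2*I*pi/7) + 7*exp(-6*I*pi/7) + 2*exp(-4*I*pi/7) + 2*exp(4*I*pi/7) + 7*exp(6*I*pi/7) + 4*exp(2*I*pi/7)) + (10 + 7*exp(-2*I*pi/7) + 4*exp(-4*I*pi/7) + 2*exp(-6*I*pi/7) + 2*exp(6*I*pi/7) + 4*exp(4*I*pi/7) + 7*exp(2*I*pi/7)) + (10 + 7*exp(-2*I*pi/7) + 4*exp(-4*I*pi/7) + 2*exp(-6*I*pi/7) + 2*exp(6*I*pi/7) + 4*exp(4*I*pi/7) + 7*exp(2*I*pi/7)) + (10 + 4*exp(-2*I*pi/7) + 7*exp(-6*I*pi/7) + 2*exp(-4*I*pi/7) + 2*exp(4*I*pi/7) + 7*exp(6*I*pi/7) + 4*exp(2*I*pi/7)) + (10 + 7*exp(-4*I*pi/7) + 4*exp(-6*I*pi/7) + 2*exp(-2*I*pi/7) + 2*exp(2*I*pi/7) + 4*exp(6*I*pi/7) + 7*exp(4*I*pi/7))] = 70/7 = 10.
(Exp terms are combined using exp(i*s)*conj(exp(i*t)) = exp(i*(s-t)), and sums of them are collapsed using the identity that for every m > 1 the m distinct m-th roots of unity sum to 0, e.g. 1 + exp(2*I*pi/3) + exp(-2*I*pi/3) = 0.)
A character is irreducible iff <chi, chi> = 1, so this representation is reducible.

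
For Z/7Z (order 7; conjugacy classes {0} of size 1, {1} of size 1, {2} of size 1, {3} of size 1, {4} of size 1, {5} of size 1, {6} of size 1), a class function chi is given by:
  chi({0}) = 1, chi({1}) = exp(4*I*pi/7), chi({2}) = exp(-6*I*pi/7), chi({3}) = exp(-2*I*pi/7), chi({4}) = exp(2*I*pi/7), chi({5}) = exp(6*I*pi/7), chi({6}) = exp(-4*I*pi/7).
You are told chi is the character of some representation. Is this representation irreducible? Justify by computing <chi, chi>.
Irreducible: <chi, chi> = 1.

Reasoning: <chi, chi> = (1/|G|) sum_C |C| * |chi(C)|^2 = (1/7)[1*|1|^2 + 1*|exp(4*I*pi/7)|^2 + 1*|exp(-6*I*pi/7)|^2 + 1*|exp(-2*I*pi/7)|^2 + 1*|exp(2*I*pi/7)|^2 + 1*|exp(6*I*pi/7)|^2 + 1*|exp(-4*I*pi/7)|^2]
  = (1/7)[(1) + (1) + (1) + (1) + (1) + (1) + (1)] = 7/7 = 1.
(Exp terms are combined using exp(i*s)*conj(exp(i*t)) = exp(i*(s-t)), and sums of them are collapsed using the identity that for every m > 1 the m distinct m-th roots of unity sum to 0, e.g. 1 + exp(2*I*pi/3) + exp(-2*I*pi/3) = 0.)
A character is irreducible iff <chi, chi> = 1, so this representation is irreducible.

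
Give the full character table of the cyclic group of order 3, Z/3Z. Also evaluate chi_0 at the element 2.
Character table of Z/3Z (irreps indexed chi_0,...,chi_2 with chi_k(m) = zeta_3^(k*m), zeta_3 = exp(2*pi*i/3)):
  irrep \ class  {0} (size 1)  {1} (size 1)    {2} (size 1)  
  chi_0          1             1               1             
  chi_1          1             exp(2*I*pi/3)   exp(-2*I*pi/3)
  chi_2          1             exp(-2*I*pi/3)  exp(2*I*pi/3) 

Spot check: chi_0(2) = zeta_3^(0*2) = zeta_3^0 = 1.

Derivation: Z/3Z is abelian, so all 3 irreducible complex representations are 1-dimensional. They are given by chi_k(m) = zeta_3^(k*m) for k = 0,...,2. Row orthogonality: sum_m chi_k(m) conj(chi_l(m)) = 3 * [k = l].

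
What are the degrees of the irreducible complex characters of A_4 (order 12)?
Dimensions: 1, 1, 1, 3

Solution. There are 4 irreducibles (= number of conjugacy classes). Their dimensions d_i satisfy sum d_i^2 = |G| = 12: 1 + 1 + 1 + 9 = 12.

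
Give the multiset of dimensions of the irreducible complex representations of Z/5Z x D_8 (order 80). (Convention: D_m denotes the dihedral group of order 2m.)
Dimensions: 1, 1, 1, 1, 1, 1, 1, 1, 1, 1, 1, 1, 1, 1, 1, 1, 1, 1, 1, 1, 2, 2, 2, 2, 2, 2, 2, 2, 2, 2, 2, 2, 2, 2, 2

Explanation: There are 35 irreducibles (= number of conjugacy classes). Their dimensions d_i satisfy sum d_i^2 = |G| = 80: 1 + 1 + 1 + 1 + 1 + 1 + 1 + 1 + 1 + 1 + 1 + 1 + 1 + 1 + 1 + 1 + 1 + 1 + 1 + 1 + 4 + 4 + 4 + 4 + 4 + 4 + 4 + 4 + 4 + 4 + 4 + 4 + 4 + 4 + 4 = 80. (For the product with Z/5Z: each of the 5 1-dim characters of Z/5Z tensors with each irrep of D_8, giving 5 copies of each D_8-dimension.)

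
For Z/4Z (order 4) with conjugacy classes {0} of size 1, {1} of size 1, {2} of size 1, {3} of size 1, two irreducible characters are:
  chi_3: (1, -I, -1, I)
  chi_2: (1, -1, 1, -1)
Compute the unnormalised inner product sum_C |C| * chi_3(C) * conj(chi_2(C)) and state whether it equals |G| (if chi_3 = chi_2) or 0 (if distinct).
Sum = 0; so <chi_3, chi_2> = 0 (distinct irreducibles are orthogonal).

Explanation: Compute term by term over conjugacy classes (|C| * chi_3(C) * conj(chi_2(C))):
  1*(1)*conj(1) + 1*(-I)*conj(-1) + 1*(-1)*conj(1) + 1*(I)*conj(-1)
  = (1) + (I) + (-1) + (-I)
  = 0.
(Exp terms are combined using exp(i*s)*conj(exp(i*t)) = exp(i*(s-t)), and sums of them are collapsed using the identity that for every m > 1 the m distinct m-th roots of unity sum to 0, e.g. 1 + exp(2*I*pi/3) + exp(-2*I*pi/3) = 0.)
Dividing by |G| = 4 gives 0/4 = 0, matching the row-orthogonality relation <chi_3, chi_2> = [chi_3 = chi_2].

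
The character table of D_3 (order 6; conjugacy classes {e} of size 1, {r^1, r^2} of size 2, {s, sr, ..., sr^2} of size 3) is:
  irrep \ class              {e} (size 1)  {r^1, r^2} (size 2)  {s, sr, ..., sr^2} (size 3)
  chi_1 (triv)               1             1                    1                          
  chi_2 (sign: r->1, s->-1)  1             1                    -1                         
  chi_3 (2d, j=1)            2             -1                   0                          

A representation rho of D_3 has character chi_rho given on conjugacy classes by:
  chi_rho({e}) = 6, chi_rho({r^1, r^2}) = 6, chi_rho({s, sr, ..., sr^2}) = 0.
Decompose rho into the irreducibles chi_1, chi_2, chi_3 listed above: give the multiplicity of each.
Multiplicities: chi_1: 3, chi_2: 3, chi_3: 0.

Use <chi_rho, chi> = (1/|G|) sum_C |C| * chi_rho(C) * conj(chi(C)) with |G| = 6 for each irreducible chi in the table:
  <chi_rho, chi_1> = (1/6)[1*(6)*conj(1) + 2*(6)*conj(1) + 3*(0)*conj(1)]
      = (1/6)[(6) + (12) + (0)] = 18/6 = 3
  <chi_rho, chi_2> = (1/6)[1*(6)*conj(1) + 2*(6)*conj(1) + 3*(0)*conj(-1)]
      = (1/6)[(6) + (12) + (0)] = 18/6 = 3
  <chi_rho, chi_3> = (1/6)[1*(6)*conj(2) + 2*(6)*conj(-1) + 3*(0)*conj(0)]
      = (1/6)[(12) + (-12) + (0)] = 0/6 = 0
Dimension check: dim(rho) = sum (mult * dim) = 3*1 + 3*1 + 0*2 = 6 = chi_rho(e) = 6.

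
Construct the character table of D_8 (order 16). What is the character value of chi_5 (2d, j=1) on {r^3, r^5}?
Conjugacy classes: {e} of size 1, {r^4} of size 1, {r^1, r^7} of size 2, {r^2, r^6} of size 2, {r^3, r^5} of size 2, {s, sr^2, ...} of size 4, {sr, sr^3, ...} of size 4.
Character table:
  irrep \ class              {e} (size 1)  {r^4} (size 1)  {r^1, r^7} (size 2)  {r^2, r^6} (size 2)  {r^3, r^5} (size 2)  {s, sr^2, ...} (size 4)  {sr, sr^3, ...} (size 4)
  chi_1 (triv)               1             1               1                    1                    1                    1                        1                       
  chi_2 (sign: r->1, s->-1)  1             1               1                    1                    1                    -1                       -1                      
  chi_3 (r->-1, s->1)        1             1               -1                   1                    -1                   1                        -1                      
  chi_4 (r->-1, s->-1)       1             1               -1                   1                    -1                   -1                       1                       
  chi_5 (2d, j=1)            2             -2              sqrt(2)              0                    -sqrt(2)             0                        0                       
  chi_6 (2d, j=2)            2             2               0                    -2                   0                    0                        0                       
  chi_7 (2d, j=3)            2             -2              -sqrt(2)             0                    sqrt(2)              0                        0                       

Spot check: chi_5 (2d, j=1) on {r^3, r^5} = -sqrt(2).

Derivation: D_8 has order 2*8 = 16 with 7 conjugacy classes, hence 7 irreducibles. Sum of squared dims 1 + 1 + 1 + 1 + 4 + 4 + 4 = 16 = |G|. Linear characters come from the abelianisation; the 2-dimensional irreps have character r^k -> 2*cos(2*pi*j*k/8), reflections -> 0.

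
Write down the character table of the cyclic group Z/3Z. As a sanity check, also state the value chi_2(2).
Character table of Z/3Z (irreps indexed chi_0,...,chi_2 with chi_k(m) = zeta_3^(k*m), zeta_3 = exp(2*pi*i/3)):
  irrep \ class  {0} (size 1)  {1} (size 1)    {2} (size 1)  
  chi_0          1             1               1             
  chi_1          1             exp(2*I*pi/3)   exp(-2*I*pi/3)
  chi_2          1             exp(-2*I*pi/3)  exp(2*I*pi/3) 

Spot check: chi_2(2) = zeta_3^(2*2) = zeta_3^4 = exp(2*I*pi/3).

Justification: Z/3Z is abelian, so all 3 irreducible complex representations are 1-dimensional. They are given by chi_k(m) = zeta_3^(k*m) for k = 0,...,2. Row orthogonality: sum_m chi_k(m) conj(chi_l(m)) = 3 * [k = l].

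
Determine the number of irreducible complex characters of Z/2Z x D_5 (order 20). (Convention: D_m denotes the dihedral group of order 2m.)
8

Reasoning: The number of irreducible complex representations of a finite group equals its number of conjugacy classes. For a direct product, #classes(G x H) = #classes(G) * #classes(H). Z/2Z has 2 classes (abelian), D_5 has 4 classes, so 2 * 4 = 8, so Z/2Z x D_5 (order 20) has exactly 8 irreducible complex representations.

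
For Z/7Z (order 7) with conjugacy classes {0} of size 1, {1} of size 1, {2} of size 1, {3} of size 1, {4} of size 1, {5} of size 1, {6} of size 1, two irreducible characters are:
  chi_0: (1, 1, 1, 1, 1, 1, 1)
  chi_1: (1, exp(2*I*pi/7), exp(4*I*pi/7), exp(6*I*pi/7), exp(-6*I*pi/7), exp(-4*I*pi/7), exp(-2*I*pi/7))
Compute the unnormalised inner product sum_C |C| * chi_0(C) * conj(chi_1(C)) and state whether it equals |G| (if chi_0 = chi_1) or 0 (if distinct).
Sum = 0; so <chi_0, chi_1> = 0 (distinct irreducibles are orthogonal).

Argument: Compute term by term over conjugacy classes (|C| * chi_0(C) * conj(chi_1(C))):
  1*(1)*conj(1) + 1*(1)*conj(exp(2*I*pi/7)) + 1*(1)*conj(exp(4*I*pi/7)) + 1*(1)*conj(exp(6*I*pi/7)) + 1*(1)*conj(exp(-6*I*pi/7)) + 1*(1)*conj(exp(-4*I*pi/7)) + 1*(1)*conj(exp(-2*I*pi/7))
  = (1) + (exp(-2*I*pi/7)) + (exp(-4*I*pi/7)) + (exp(-6*I*pi/7)) + (exp(6*I*pi/7)) + (exp(4*I*pi/7)) + (exp(2*I*pi/7))
  = 0.
(Exp terms are combined using exp(i*s)*conj(exp(i*t)) = exp(i*(s-t)), and sums of them are collapsed using the identity that for every m > 1 the m distinct m-th roots of unity sum to 0, e.g. 1 + exp(2*I*pi/3) + exp(-2*I*pi/3) = 0.)
Dividing by |G| = 7 gives 0/7 = 0, matching the row-orthogonality relation <chi_0, chi_1> = [chi_0 = chi_1].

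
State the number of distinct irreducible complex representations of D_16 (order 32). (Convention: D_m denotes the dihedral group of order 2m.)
11

Justification: The number of irreducible complex representations of a finite group equals its number of conjugacy classes. D_16 has 11 conjugacy classes (n/2 + 3 for n even), so D_16 (order 32) has exactly 11 irreducible complex representations.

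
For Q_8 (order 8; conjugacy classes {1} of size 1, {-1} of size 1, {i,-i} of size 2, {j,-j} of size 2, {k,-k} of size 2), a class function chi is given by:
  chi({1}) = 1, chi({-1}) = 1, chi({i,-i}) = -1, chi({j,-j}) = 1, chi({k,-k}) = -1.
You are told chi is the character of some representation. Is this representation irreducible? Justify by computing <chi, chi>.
Irreducible: <chi, chi> = 1.

Solution. <chi, chi> = (1/|G|) sum_C |C| * |chi(C)|^2 = (1/8)[1*|1|^2 + 1*|1|^2 + 2*|-1|^2 + 2*|1|^2 + 2*|-1|^2]
  = (1/8)[(1) + (1) + (2) + (2) + (2)] = 8/8 = 1.
A character is irreducible iff <chi, chi> = 1, so this representation is irreducible.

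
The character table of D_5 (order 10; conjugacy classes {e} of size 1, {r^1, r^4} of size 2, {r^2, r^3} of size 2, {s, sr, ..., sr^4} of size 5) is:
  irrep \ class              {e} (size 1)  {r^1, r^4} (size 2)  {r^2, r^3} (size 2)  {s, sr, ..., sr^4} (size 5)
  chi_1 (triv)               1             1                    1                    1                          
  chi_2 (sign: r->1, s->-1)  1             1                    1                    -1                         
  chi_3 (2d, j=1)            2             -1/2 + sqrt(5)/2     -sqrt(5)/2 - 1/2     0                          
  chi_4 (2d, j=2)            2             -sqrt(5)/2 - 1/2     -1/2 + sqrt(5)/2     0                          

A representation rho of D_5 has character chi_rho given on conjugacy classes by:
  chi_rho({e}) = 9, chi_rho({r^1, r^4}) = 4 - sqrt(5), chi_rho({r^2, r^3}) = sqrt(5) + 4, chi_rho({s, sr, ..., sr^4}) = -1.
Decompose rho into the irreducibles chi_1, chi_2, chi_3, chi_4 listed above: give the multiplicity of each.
Multiplicities: chi_1: 2, chi_2: 3, chi_3: 0, chi_4: 2.

Proof sketch: Use <chi_rho, chi> = (1/|G|) sum_C |C| * chi_rho(C) * conj(chi(C)) with |G| = 10 for each irreducible chi in the table:
  <chi_rho, chi_1> = (1/10)[1*(9)*conj(1) + 2*(4 - sqrt(5))*conj(1) + 2*(sqrt(5) + 4)*conj(1) + 5*(-1)*conj(1)]
      = (1/10)[(9) + (8 - 2*sqrt(5)) + (2*sqrt(5) + 8) + (-5)] = 20/10 = 2
  <chi_rho, chi_2> = (1/10)[1*(9)*conj(1) + 2*(4 - sqrt(5))*conj(1) + 2*(sqrt(5) + 4)*conj(1) + 5*(-1)*conj(-1)]
      = (1/10)[(9) + (8 - 2*sqrt(5)) + (2*sqrt(5) + 8) + (5)] = 30/10 = 3
  <chi_rho, chi_3> = (1/10)[1*(9)*conj(2) + 2*(4 - sqrt(5))*conj(-1/2 + sqrt(5)/2) + 2*(sqrt(5) + 4)*conj(-sqrt(5)/2 - 1/2) + 5*(-1)*conj(0)]
      = (1/10)[(18) + (-9 + 5*sqrt(5)) + (-5*sqrt(5) - 9) + (0)] = 0/10 = 0
  <chi_rho, chi_4> = (1/10)[1*(9)*conj(2) + 2*(4 - sqrt(5))*conj(-sqrt(5)/2 - 1/2) + 2*(sqrt(5) + 4)*conj(-1/2 + sqrt(5)/2) + 5*(-1)*conj(0)]
      = (1/10)[(18) + (1 - 3*sqrt(5)) + (1 + 3*sqrt(5)) + (0)] = 20/10 = 2
Dimension check: dim(rho) = sum (mult * dim) = 2*1 + 3*1 + 0*2 + 2*2 = 9 = chi_rho(e) = 9.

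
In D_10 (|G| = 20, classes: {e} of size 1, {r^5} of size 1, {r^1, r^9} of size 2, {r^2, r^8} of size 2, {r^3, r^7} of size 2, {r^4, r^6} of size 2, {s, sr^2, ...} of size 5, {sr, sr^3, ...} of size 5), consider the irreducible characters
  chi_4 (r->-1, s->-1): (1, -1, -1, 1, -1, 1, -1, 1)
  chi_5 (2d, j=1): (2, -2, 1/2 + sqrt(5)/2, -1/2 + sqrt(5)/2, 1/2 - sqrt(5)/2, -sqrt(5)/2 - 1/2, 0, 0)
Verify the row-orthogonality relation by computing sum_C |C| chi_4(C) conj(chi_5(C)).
Sum = 0; so <chi_4, chi_5> = 0 (distinct irreducibles are orthogonal).

Reasoning: Compute term by term over conjugacy classes (|C| * chi_4(C) * conj(chi_5(C))):
  1*(1)*conj(2) + 1*(-1)*conj(-2) + 2*(-1)*conj(1/2 + sqrt(5)/2) + 2*(1)*conj(-1/2 + sqrt(5)/2) + 2*(-1)*conj(1/2 - sqrt(5)/2) + 2*(1)*conj(-sqrt(5)/2 - 1/2) + 5*(-1)*conj(0) + 5*(1)*conj(0)
  = (2) + (2) + (-sqrt(5) - 1) + (-1 + sqrt(5)) + (-1 + sqrt(5)) + (-sqrt(5) - 1) + (0) + (0)
  = 0.
Dividing by |G| = 20 gives 0/20 = 0, matching the row-orthogonality relation <chi_4, chi_5> = [chi_4 = chi_5].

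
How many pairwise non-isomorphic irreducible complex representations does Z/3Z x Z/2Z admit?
6

Details: The number of irreducible complex representations of a finite group equals its number of conjugacy classes. Z/3Z x Z/2Z is abelian of order 6, so every element is its own conjugacy class: 6 classes, so Z/3Z x Z/2Z (order 6) has exactly 6 irreducible complex representations.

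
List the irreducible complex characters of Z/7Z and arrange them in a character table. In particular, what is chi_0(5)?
Character table of Z/7Z (irreps indexed chi_0,...,chi_6 with chi_k(m) = zeta_7^(k*m), zeta_7 = exp(2*pi*i/7)):
  irrep \ class  {0} (size 1)  {1} (size 1)    {2} (size 1)    {3} (size 1)    {4} (size 1)    {5} (size 1)    {6} (size 1)  
  chi_0          1             1               1               1               1               1               1             
  chi_1          1             exp(2*I*pi/7)   exp(4*I*pi/7)   exp(6*I*pi/7)   exp(-6*I*pi/7)  exp(-4*I*pi/7)  exp(-2*I*pi/7)
  chi_2          1             exp(4*I*pi/7)   exp(-6*I*pi/7)  exp(-2*I*pi/7)  exp(2*I*pi/7)   exp(6*I*pi/7)   exp(-4*I*pi/7)
  chi_3          1             exp(6*I*pi/7)   exp(-2*I*pi/7)  exp(4*I*pi/7)   exp(-4*I*pi/7)  exp(2*I*pi/7)   exp(-6*I*pi/7)
  chi_4          1             exp(-6*I*pi/7)  exp(2*I*pi/7)   exp(-4*I*pi/7)  exp(4*I*pi/7)   exp(-2*I*pi/7)  exp(6*I*pi/7) 
  chi_5          1             exp(-4*I*pi/7)  exp(6*I*pi/7)   exp(2*I*pi/7)   exp(-2*I*pi/7)  exp(-6*I*pi/7)  exp(4*I*pi/7) 
  chi_6          1             exp(-2*I*pi/7)  exp(-4*I*pi/7)  exp(-6*I*pi/7)  exp(6*I*pi/7)   exp(4*I*pi/7)   exp(2*I*pi/7) 

Spot check: chi_0(5) = zeta_7^(0*5) = zeta_7^0 = 1.

Explanation: Z/7Z is abelian, so all 7 irreducible complex representations are 1-dimensional. They are given by chi_k(m) = zeta_7^(k*m) for k = 0,...,6. Row orthogonality: sum_m chi_k(m) conj(chi_l(m)) = 7 * [k = l].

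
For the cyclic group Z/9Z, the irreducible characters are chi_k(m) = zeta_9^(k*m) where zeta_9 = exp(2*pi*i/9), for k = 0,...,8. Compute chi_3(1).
chi_3(1) = zeta_9^3 = exp(2*I*pi/3)

Derivation: chi_3(1) = zeta_9^(3*1) = zeta_9^3. Since zeta_9^9 = 1, this equals zeta_9^3 = exp(2*pi*i*3/9) = exp(2*I*pi/3).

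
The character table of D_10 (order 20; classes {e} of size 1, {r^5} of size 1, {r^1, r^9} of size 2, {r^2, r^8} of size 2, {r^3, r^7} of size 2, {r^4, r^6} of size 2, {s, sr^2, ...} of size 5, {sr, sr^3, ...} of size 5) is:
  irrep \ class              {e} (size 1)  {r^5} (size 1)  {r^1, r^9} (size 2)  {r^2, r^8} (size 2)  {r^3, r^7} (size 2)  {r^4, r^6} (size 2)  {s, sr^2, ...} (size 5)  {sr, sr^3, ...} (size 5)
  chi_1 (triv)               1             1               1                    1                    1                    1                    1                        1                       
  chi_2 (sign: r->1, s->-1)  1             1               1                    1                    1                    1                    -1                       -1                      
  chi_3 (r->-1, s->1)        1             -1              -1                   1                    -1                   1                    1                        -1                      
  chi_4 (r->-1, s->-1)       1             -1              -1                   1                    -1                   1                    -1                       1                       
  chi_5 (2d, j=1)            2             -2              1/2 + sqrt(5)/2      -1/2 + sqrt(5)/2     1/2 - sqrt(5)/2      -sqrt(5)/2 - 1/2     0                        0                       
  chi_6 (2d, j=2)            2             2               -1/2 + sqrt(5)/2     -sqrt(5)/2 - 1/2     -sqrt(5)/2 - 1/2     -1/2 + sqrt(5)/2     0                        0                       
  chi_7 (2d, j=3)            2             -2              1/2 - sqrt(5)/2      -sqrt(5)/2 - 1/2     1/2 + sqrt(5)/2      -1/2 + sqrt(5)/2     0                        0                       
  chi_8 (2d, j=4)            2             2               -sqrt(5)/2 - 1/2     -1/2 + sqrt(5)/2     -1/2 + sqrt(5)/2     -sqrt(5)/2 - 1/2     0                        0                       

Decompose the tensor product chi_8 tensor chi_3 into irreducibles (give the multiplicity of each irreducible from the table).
chi_8 tensor chi_3 = chi_5 (all other irreducibles have multiplicity 0).

Working: The character of a tensor product is the pointwise product (chi_8 * chi_3)(C) = chi_8(C) * chi_3(C):
  {e}: (2)*(1), {r^5}: (2)*(-1), {r^1, r^9}: (-sqrt(5)/2 - 1/2)*(-1), {r^2, r^8}: (-1/2 + sqrt(5)/2)*(1), {r^3, r^7}: (-1/2 + sqrt(5)/2)*(-1), {r^4, r^6}: (-sqrt(5)/2 - 1/2)*(1), {s, sr^2, ...}: (0)*(1), {sr, sr^3, ...}: (0)*(-1)
so (chi_8 * chi_3) takes values
  {e} -> 2, {r^5} -> -2, {r^1, r^9} -> 1/2 + sqrt(5)/2, {r^2, r^8} -> -1/2 + sqrt(5)/2, {r^3, r^7} -> 1/2 - sqrt(5)/2, {r^4, r^6} -> -sqrt(5)/2 - 1/2, {s, sr^2, ...} -> 0, {sr, sr^3, ...} -> 0.
Now take the inner product of this character with each irreducible chi from the table, <chi_8*chi_3, chi> = (1/20) sum_C |C| (chi_8*chi_3)(C) conj(chi(C)):
  <chi_8*chi_3, chi_1> = (1/20)[1*(2)*conj(1) + 1*(-2)*conj(1) + 2*(1/2 + sqrt(5)/2)*conj(1) + 2*(-1/2 + sqrt(5)/2)*conj(1) + 2*(1/2 - sqrt(5)/2)*conj(1) + 2*(-sqrt(5)/2 - 1/2)*conj(1) + 5*(0)*conj(1) + 5*(0)*conj(1)]
      = (1/20)[(2) + (-2) + (1 + sqrt(5)) + (-1 + sqrt(5)) + (1 - sqrt(5)) + (-sqrt(5) - 1) + (0) + (0)] = 0/20 = 0
  <chi_8*chi_3, chi_2> = (1/20)[1*(2)*conj(1) + 1*(-2)*conj(1) + 2*(1/2 + sqrt(5)/2)*conj(1) + 2*(-1/2 + sqrt(5)/2)*conj(1) + 2*(1/2 - sqrt(5)/2)*conj(1) + 2*(-sqrt(5)/2 - 1/2)*conj(1) + 5*(0)*conj(-1) + 5*(0)*conj(-1)]
      = (1/20)[(2) + (-2) + (1 + sqrt(5)) + (-1 + sqrt(5)) + (1 - sqrt(5)) + (-sqrt(5) - 1) + (0) + (0)] = 0/20 = 0
  <chi_8*chi_3, chi_3> = (1/20)[1*(2)*conj(1) + 1*(-2)*conj(-1) + 2*(1/2 + sqrt(5)/2)*conj(-1) + 2*(-1/2 + sqrt(5)/2)*conj(1) + 2*(1/2 - sqrt(5)/2)*conj(-1) + 2*(-sqrt(5)/2 - 1/2)*conj(1) + 5*(0)*conj(1) + 5*(0)*conj(-1)]
      = (1/20)[(2) + (2) + (-sqrt(5) - 1) + (-1 + sqrt(5)) + (-1 + sqrt(5)) + (-sqrt(5) - 1) + (0) + (0)] = 0/20 = 0
  <chi_8*chi_3, chi_4> = (1/20)[1*(2)*conj(1) + 1*(-2)*conj(-1) + 2*(1/2 + sqrt(5)/2)*conj(-1) + 2*(-1/2 + sqrt(5)/2)*conj(1) + 2*(1/2 - sqrt(5)/2)*conj(-1) + 2*(-sqrt(5)/2 - 1/2)*conj(1) + 5*(0)*conj(-1) + 5*(0)*conj(1)]
      = (1/20)[(2) + (2) + (-sqrt(5) - 1) + (-1 + sqrt(5)) + (-1 + sqrt(5)) + (-sqrt(5) - 1) + (0) + (0)] = 0/20 = 0
  <chi_8*chi_3, chi_5> = (1/20)[1*(2)*conj(2) + 1*(-2)*conj(-2) + 2*(1/2 + sqrt(5)/2)*conj(1/2 + sqrt(5)/2) + 2*(-1/2 + sqrt(5)/2)*conj(-1/2 + sqrt(5)/2) + 2*(1/2 - sqrt(5)/2)*conj(1/2 - sqrt(5)/2) + 2*(-sqrt(5)/2 - 1/2)*conj(-sqrt(5)/2 - 1/2) + 5*(0)*conj(0) + 5*(0)*conj(0)]
      = (1/20)[(4) + (4) + (sqrt(5) + 3) + (3 - sqrt(5)) + (3 - sqrt(5)) + (sqrt(5) + 3) + (0) + (0)] = 20/20 = 1
  <chi_8*chi_3, chi_6> = (1/20)[1*(2)*conj(2) + 1*(-2)*conj(2) + 2*(1/2 + sqrt(5)/2)*conj(-1/2 + sqrt(5)/2) + 2*(-1/2 + sqrt(5)/2)*conj(-sqrt(5)/2 - 1/2) + 2*(1/2 - sqrt(5)/2)*conj(-sqrt(5)/2 - 1/2) + 2*(-sqrt(5)/2 - 1/2)*conj(-1/2 + sqrt(5)/2) + 5*(0)*conj(0) + 5*(0)*conj(0)]
      = (1/20)[(4) + (-4) + (2) + (-2) + (2) + (-2) + (0) + (0)] = 0/20 = 0
  <chi_8*chi_3, chi_7> = (1/20)[1*(2)*conj(2) + 1*(-2)*conj(-2) + 2*(1/2 + sqrt(5)/2)*conj(1/2 - sqrt(5)/2) + 2*(-1/2 + sqrt(5)/2)*conj(-sqrt(5)/2 - 1/2) + 2*(1/2 - sqrt(5)/2)*conj(1/2 + sqrt(5)/2) + 2*(-sqrt(5)/2 - 1/2)*conj(-1/2 + sqrt(5)/2) + 5*(0)*conj(0) + 5*(0)*conj(0)]
      = (1/20)[(4) + (4) + (-2) + (-2) + (-2) + (-2) + (0) + (0)] = 0/20 = 0
  <chi_8*chi_3, chi_8> = (1/20)[1*(2)*conj(2) + 1*(-2)*conj(2) + 2*(1/2 + sqrt(5)/2)*conj(-sqrt(5)/2 - 1/2) + 2*(-1/2 + sqrt(5)/2)*conj(-1/2 + sqrt(5)/2) + 2*(1/2 - sqrt(5)/2)*conj(-1/2 + sqrt(5)/2) + 2*(-sqrt(5)/2 - 1/2)*conj(-sqrt(5)/2 - 1/2) + 5*(0)*conj(0) + 5*(0)*conj(0)]
      = (1/20)[(4) + (-4) + (-3 - sqrt(5)) + (3 - sqrt(5)) + (-3 + sqrt(5)) + (sqrt(5) + 3) + (0) + (0)] = 0/20 = 0
Hence the multiplicities are chi_5: 1. Dimension check: dim(chi_8)*dim(chi_3) = 2*1 = 2 and sum (mult * dim) = 1*2 = 2.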